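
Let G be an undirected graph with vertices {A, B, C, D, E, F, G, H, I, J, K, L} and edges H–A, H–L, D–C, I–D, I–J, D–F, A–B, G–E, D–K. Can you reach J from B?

The component containing B is {A, B, H, L}, and J is not in it.

No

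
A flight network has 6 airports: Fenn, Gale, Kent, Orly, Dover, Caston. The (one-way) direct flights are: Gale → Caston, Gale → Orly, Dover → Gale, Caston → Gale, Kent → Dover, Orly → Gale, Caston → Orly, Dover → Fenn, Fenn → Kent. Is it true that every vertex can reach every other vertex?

No

There is no directed path from Orly to Kent, so the graph is not strongly connected.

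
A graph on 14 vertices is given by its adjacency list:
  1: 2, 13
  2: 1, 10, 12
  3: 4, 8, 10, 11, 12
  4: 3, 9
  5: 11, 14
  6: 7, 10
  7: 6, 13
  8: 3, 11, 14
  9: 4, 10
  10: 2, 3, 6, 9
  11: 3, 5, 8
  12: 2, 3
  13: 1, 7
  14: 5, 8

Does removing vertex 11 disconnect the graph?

Deleting 11 leaves 1 component (was 1) (its neighbors 3, 5, 8 remain connected to each other), so 11 is not a cut vertex.

No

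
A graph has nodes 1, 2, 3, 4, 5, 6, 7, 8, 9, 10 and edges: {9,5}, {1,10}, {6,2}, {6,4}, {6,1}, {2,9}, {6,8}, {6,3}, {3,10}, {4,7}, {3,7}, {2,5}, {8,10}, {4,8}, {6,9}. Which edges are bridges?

none

The edges on the cycle 6-2-5-9-6 are not bridges since each lies on that cycle.
Every edge lies on some cycle, so there are no bridges.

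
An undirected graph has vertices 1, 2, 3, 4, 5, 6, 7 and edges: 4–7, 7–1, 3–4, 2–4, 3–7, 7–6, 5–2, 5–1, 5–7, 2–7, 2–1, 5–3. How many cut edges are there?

1

The edges on the cycle 5-3-7-2-5 are not bridges since each lies on that cycle.
But removing 6–7 disconnects 6 from 7 — this is a bridge.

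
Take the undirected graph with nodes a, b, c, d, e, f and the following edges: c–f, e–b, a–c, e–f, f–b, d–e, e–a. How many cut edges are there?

The edges on the cycle e-a-c-f-e are not bridges since each lies on that cycle.
But removing e–d disconnects e from d — this is a bridge.

1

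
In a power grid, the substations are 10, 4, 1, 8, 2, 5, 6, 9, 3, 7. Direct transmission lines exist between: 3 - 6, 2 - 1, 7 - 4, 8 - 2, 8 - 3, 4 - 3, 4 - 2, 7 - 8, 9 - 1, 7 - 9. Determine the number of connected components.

10 is isolated — a component by itself.
5 is isolated — a component by itself.
Starting from 1 we can reach 1, 2, 3, 4, 6, 7, 8, 9. That is one component of size 8.
Total: 3 components.

3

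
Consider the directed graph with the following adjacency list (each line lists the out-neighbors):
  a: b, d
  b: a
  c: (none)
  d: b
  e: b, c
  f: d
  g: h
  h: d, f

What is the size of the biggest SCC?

3

{a, b, d} are all mutually reachable — one SCC of size 3.
{e} is an SCC by itself.
{g} is an SCC by itself.
{c} is an SCC by itself.
{f} is an SCC by itself.
(and 1 more singleton SCC)
The largest has 3 vertices.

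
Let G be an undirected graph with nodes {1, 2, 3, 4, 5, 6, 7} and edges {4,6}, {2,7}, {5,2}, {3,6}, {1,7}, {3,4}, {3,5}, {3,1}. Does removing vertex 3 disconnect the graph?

Deleting 3 raises the number of components from 1 to 2, so 3 is a cut vertex.

Yes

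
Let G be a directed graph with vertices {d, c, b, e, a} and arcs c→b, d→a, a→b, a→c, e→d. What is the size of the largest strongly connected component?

1

{e} is an SCC by itself.
{c} is an SCC by itself.
{b} is an SCC by itself.
{a} is an SCC by itself.
{d} is an SCC by itself.
The largest has 1 vertex.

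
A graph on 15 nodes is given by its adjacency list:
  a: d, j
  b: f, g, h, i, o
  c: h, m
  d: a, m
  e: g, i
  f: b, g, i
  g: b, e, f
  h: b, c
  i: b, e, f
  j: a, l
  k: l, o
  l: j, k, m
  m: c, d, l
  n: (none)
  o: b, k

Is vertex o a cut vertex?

No

Deleting o leaves 2 components (was 2), so o is not a cut vertex.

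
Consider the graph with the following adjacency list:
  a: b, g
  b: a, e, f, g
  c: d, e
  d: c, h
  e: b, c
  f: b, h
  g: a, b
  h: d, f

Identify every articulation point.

b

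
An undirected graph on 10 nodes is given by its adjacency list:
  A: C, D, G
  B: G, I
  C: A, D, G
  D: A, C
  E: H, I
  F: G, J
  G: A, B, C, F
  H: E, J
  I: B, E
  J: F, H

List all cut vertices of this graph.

Removing G increases the component count from 1 to 2, so G is a cut vertex.
By contrast removing I leaves 1 component; it is not a cut vertex. No other vertex is a cut vertex either.

G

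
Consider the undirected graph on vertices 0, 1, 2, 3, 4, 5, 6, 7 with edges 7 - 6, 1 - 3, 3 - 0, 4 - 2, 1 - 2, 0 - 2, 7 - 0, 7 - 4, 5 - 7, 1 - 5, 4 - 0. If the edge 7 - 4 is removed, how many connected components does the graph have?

1

7 and 4 are still connected via 7-0-4, so the component count stays at 1.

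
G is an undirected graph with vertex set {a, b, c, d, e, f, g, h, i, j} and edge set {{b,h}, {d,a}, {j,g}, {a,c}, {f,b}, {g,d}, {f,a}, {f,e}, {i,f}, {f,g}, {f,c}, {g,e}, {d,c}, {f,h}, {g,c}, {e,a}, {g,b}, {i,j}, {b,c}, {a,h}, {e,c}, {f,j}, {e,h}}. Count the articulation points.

0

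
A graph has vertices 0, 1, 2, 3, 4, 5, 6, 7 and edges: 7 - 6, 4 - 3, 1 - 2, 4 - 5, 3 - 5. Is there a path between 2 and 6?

No

The component containing 2 is {1, 2}, and 6 is not in it.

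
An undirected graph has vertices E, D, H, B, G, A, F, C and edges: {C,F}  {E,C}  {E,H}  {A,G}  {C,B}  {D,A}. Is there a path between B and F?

Yes

From B we can reach B, C, E, F, H, which includes F.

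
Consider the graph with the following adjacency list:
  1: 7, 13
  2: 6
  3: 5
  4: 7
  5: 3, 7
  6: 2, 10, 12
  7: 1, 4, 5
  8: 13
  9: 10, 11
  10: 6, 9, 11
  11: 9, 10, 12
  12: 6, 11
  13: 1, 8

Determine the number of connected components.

Starting from 2 we can reach 2, 6, 9, 10, 11, 12. That is one component of size 6.
Starting from 1 we can reach 1, 3, 4, 5, 7, 8, 13. That is one component of size 7.
Total: 2 components.

2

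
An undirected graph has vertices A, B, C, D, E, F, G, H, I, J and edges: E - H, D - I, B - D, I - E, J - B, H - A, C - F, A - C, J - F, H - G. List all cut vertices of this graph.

Removing H increases the component count from 1 to 2, so H is a cut vertex.
By contrast removing G leaves 1 component; it is not a cut vertex. No other vertex is a cut vertex either.

H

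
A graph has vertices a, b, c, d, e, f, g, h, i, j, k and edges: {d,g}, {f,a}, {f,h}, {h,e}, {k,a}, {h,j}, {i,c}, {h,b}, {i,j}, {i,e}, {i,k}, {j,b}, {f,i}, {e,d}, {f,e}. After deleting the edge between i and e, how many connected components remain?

1

i and e are still connected via i-f-e, so the component count stays at 1.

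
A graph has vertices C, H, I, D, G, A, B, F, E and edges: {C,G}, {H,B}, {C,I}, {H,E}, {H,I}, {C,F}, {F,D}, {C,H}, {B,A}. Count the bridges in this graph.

The edges on the cycle C-H-I-C are not bridges since each lies on that cycle.
But removing C-G disconnects C from G; removing C-F disconnects C from F; removing H-B disconnects H from B; removing A-B disconnects A from B — these are bridges.
In total 6 edges are bridges.

6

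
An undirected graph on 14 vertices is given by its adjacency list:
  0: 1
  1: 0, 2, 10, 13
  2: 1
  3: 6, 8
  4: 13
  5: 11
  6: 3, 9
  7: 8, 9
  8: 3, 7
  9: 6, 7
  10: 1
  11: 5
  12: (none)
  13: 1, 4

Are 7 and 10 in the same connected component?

The component containing 7 is {3, 6, 7, 8, 9}, and 10 is not in it.

No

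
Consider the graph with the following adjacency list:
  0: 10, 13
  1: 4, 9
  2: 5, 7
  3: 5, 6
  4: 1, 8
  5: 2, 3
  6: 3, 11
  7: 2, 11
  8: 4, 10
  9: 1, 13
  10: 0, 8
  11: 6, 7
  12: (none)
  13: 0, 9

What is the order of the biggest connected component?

12 is isolated — a component by itself.
Starting from 2 we can reach 2, 3, 5, 6, 7, 11. That is one component of size 6.
Starting from 0 we can reach 0, 1, 4, 8, 9, 10, 13. That is one component of size 7.
The largest has 7 vertices.

7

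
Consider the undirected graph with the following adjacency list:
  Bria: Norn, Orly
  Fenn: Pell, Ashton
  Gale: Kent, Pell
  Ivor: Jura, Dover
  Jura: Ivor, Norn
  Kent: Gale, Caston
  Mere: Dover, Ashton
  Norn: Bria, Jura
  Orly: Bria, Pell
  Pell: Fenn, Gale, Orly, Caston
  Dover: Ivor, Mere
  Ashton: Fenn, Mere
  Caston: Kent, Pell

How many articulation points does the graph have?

1

Removing Pell increases the component count from 1 to 2, so Pell is a cut vertex.
By contrast removing Bria leaves 1 component; it is not a cut vertex. No other vertex is a cut vertex either.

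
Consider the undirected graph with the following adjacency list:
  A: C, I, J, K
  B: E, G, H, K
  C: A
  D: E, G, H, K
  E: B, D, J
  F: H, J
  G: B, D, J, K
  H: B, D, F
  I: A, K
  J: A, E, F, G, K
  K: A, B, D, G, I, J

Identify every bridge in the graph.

A-C

The edges on the cycle K-J-A-K are not bridges since each lies on that cycle.
But removing C-A disconnects C from A — this is a bridge.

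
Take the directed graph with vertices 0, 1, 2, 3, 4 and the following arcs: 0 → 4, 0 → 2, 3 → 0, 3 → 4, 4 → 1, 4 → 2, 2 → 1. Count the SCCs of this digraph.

{2} is an SCC by itself.
{1} is an SCC by itself.
{4} is an SCC by itself.
{3} is an SCC by itself.
{0} is an SCC by itself.
That gives 5 strongly connected components.

5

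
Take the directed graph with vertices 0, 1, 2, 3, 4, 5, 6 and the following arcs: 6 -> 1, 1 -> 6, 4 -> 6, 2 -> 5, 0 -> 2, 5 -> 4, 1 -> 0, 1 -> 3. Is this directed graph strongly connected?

No

There is no directed path from 3 to 4, so the graph is not strongly connected.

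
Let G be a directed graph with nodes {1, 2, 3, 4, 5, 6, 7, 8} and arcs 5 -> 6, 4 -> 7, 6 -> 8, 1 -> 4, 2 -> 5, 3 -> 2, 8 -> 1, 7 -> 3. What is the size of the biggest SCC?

8

{1, 2, 3, 4, 5, 6, 7, 8} are all mutually reachable — one SCC of size 8.
The largest has 8 vertices.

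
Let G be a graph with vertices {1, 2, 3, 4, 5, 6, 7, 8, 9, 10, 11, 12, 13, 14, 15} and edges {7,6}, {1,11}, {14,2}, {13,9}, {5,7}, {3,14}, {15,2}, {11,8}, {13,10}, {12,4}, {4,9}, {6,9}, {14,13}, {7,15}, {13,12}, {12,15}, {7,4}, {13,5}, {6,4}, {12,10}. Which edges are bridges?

1-11, 11-8, 14-3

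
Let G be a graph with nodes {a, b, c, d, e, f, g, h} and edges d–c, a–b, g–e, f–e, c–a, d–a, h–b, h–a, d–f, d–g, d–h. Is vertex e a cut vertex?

No

Deleting e leaves 1 component (was 1) (its neighbors f, g remain connected to each other), so e is not a cut vertex.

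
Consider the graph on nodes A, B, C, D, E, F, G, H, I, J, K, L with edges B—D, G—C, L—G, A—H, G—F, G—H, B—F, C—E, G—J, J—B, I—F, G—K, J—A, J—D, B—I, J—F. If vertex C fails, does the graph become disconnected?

Yes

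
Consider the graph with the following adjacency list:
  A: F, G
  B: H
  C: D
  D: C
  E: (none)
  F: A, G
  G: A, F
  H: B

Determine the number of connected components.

E is isolated — a component by itself.
Starting from C we can reach C, D. That is one component of size 2.
Starting from B we can reach B, H. That is one component of size 2.
Starting from A we can reach A, F, G. That is one component of size 3.
Total: 4 components.

4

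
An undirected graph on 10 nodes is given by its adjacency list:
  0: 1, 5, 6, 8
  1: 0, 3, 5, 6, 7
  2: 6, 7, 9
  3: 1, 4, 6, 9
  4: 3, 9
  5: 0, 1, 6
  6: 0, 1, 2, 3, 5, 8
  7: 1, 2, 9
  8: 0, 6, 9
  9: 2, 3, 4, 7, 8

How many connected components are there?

1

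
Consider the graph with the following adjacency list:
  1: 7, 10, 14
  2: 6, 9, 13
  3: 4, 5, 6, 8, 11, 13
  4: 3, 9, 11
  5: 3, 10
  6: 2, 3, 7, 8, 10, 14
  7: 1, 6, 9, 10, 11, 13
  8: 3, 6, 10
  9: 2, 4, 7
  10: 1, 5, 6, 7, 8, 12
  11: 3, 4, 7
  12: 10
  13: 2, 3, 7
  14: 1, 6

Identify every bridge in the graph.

The edges on the cycle 10-7-13-3-8-6-10 are not bridges since each lies on that cycle.
But removing 12-10 disconnects 12 from 10 — this is a bridge.

10-12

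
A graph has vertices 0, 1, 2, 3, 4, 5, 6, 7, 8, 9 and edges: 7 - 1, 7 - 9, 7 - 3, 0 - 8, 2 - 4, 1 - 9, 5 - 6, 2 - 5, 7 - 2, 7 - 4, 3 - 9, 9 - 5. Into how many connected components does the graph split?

Starting from 0 we can reach 0, 8. That is one component of size 2.
Starting from 1 we can reach 1, 2, 3, 4, 5, 6, 7, 9. That is one component of size 8.
Total: 2 components.

2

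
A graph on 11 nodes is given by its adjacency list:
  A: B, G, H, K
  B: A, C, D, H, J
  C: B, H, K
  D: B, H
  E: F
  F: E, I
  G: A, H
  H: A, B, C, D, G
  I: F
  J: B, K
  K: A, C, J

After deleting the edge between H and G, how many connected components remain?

H and G are still connected via H-A-G, so the component count stays at 2.

2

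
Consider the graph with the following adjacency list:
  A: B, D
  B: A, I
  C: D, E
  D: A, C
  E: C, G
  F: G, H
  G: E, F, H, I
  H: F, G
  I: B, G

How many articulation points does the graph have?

1

Removing G increases the component count from 1 to 2, so G is a cut vertex.
By contrast removing E leaves 1 component; it is not a cut vertex. No other vertex is a cut vertex either.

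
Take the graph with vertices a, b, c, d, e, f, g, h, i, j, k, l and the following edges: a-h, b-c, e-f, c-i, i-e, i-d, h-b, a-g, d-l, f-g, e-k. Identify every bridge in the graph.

d-i, d-l, e-k

The edges on the cycle a-h-b-c-i-e-f-g-a are not bridges since each lies on that cycle.
But removing d-l disconnects d from l; removing k-e disconnects k from e; removing d-i disconnects d from i — these are bridges.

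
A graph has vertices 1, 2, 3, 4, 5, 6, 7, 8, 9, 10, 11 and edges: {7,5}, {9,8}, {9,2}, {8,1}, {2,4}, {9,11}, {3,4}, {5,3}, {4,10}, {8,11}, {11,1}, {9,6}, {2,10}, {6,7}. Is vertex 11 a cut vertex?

No

Deleting 11 leaves 1 component (was 1) (its neighbors 1, 8, 9 remain connected to each other), so 11 is not a cut vertex.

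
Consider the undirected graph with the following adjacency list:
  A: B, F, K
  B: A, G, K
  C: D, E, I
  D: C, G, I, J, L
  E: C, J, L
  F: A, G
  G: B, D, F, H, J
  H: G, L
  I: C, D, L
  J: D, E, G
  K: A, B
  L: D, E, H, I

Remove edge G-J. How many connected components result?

1

G and J are still connected via G-D-J, so the component count stays at 1.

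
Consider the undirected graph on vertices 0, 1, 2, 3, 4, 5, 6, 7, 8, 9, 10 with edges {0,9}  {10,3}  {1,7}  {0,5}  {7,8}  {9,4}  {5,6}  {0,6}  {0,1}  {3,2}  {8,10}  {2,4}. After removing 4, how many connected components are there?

1

With 4 gone, the remaining components are: {0, 1, 2, 3, 5, 6, 7, 8, 9, 10}.
That is 1 component.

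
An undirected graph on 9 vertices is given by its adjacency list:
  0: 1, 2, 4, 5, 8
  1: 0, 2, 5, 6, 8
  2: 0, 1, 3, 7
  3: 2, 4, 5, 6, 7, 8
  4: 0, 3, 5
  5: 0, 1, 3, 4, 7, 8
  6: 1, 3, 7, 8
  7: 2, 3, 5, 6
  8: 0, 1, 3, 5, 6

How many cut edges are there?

0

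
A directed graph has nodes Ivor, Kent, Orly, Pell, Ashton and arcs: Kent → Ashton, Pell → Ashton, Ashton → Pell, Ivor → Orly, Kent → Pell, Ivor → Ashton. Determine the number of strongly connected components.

{Pell, Ashton} are all mutually reachable — one SCC of size 2.
{Ivor} is an SCC by itself.
{Orly} is an SCC by itself.
{Kent} is an SCC by itself.
That gives 4 strongly connected components.

4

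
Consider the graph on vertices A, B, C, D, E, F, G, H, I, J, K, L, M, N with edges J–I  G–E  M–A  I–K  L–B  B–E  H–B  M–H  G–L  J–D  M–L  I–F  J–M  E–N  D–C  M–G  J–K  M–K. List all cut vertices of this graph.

Removing D increases the component count from 1 to 2, so D is a cut vertex.
Removing E increases the component count from 1 to 2, so E is a cut vertex.
Removing I increases the component count from 1 to 2, so I is a cut vertex.
Likewise J, M are cut vertices.
By contrast removing C leaves 1 component; it is not a cut vertex. No other vertex is a cut vertex either.

D, E, I, J, M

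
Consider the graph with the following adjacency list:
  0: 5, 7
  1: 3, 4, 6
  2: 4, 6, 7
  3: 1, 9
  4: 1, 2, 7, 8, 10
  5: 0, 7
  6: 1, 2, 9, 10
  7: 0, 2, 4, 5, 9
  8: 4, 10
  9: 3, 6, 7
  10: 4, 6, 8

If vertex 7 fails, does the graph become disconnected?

Yes

Deleting 7 raises the number of components from 1 to 2, so 7 is a cut vertex.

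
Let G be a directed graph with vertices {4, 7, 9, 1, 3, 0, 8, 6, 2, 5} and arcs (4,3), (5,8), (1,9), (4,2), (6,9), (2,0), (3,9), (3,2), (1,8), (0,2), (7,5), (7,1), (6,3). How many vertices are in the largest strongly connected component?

2

{0, 2} are all mutually reachable — one SCC of size 2.
{4} is an SCC by itself.
{7} is an SCC by itself.
{3} is an SCC by itself.
{9} is an SCC by itself.
(and 4 more singleton SCCs)
The largest has 2 vertices.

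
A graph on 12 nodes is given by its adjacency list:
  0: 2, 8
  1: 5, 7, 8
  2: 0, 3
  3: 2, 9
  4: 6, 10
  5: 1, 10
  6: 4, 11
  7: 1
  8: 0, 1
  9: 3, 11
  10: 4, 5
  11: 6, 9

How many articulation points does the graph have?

1

Removing 1 increases the component count from 1 to 2, so 1 is a cut vertex.
By contrast removing 7 leaves 1 component; it is not a cut vertex. No other vertex is a cut vertex either.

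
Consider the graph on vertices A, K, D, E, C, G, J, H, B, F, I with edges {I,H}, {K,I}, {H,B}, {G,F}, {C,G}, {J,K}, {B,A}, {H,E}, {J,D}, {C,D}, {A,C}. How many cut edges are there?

The edges on the cycle J-K-I-H-B-A-C-D-J are not bridges since each lies on that cycle.
But removing G—F disconnects G from F; removing G—C disconnects G from C; removing E—H disconnects E from H — these are bridges.
That makes 3 bridges.

3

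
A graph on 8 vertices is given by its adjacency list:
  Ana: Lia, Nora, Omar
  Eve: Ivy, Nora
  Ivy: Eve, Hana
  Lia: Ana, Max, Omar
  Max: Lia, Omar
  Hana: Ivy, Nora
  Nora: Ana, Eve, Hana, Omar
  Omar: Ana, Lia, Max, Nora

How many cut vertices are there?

1

Removing Nora increases the component count from 1 to 2, so Nora is a cut vertex.
By contrast removing Ivy leaves 1 component; it is not a cut vertex. No other vertex is a cut vertex either.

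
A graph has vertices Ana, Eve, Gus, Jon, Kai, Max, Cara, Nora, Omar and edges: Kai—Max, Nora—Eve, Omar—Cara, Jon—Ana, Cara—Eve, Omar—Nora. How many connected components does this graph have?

Gus is isolated — a component by itself.
Starting from Ana we can reach Ana, Jon. That is one component of size 2.
Starting from Kai we can reach Kai, Max. That is one component of size 2.
Starting from Eve we can reach Eve, Cara, Nora, Omar. That is one component of size 4.
Total: 4 components.

4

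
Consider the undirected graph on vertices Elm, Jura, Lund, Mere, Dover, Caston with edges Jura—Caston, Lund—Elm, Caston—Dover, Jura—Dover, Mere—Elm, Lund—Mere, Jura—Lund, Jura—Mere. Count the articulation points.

1

Removing Jura increases the component count from 1 to 2, so Jura is a cut vertex.
By contrast removing Mere leaves 1 component; it is not a cut vertex. No other vertex is a cut vertex either.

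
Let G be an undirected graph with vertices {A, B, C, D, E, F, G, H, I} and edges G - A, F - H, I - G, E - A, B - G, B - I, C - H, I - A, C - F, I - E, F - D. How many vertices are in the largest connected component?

5

Starting from C we can reach C, D, F, H. That is one component of size 4.
Starting from A we can reach A, B, E, G, I. That is one component of size 5.
The largest has 5 vertices.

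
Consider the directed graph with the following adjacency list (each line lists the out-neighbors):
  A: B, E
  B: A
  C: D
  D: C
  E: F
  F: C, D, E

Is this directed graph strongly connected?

There is no directed path from E to A, so the graph is not strongly connected.

No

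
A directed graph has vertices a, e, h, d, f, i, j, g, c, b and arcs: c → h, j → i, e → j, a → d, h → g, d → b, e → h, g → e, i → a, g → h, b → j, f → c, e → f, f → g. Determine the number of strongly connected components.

2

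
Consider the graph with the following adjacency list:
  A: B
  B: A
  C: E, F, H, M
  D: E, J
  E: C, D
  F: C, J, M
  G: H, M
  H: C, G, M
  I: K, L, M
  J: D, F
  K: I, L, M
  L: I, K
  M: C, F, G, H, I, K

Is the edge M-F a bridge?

No

After removing M-F, the path M-C-F still connects them, so the edge is not a bridge.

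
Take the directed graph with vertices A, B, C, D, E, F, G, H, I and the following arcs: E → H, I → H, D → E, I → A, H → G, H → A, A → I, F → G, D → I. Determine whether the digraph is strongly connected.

No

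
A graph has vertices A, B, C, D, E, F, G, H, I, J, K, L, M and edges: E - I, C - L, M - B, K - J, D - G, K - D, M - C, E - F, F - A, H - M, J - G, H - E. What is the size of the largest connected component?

9

Starting from D we can reach D, G, J, K. That is one component of size 4.
Starting from A we can reach A, B, C, E, F, H, I, L, M. That is one component of size 9.
The largest has 9 vertices.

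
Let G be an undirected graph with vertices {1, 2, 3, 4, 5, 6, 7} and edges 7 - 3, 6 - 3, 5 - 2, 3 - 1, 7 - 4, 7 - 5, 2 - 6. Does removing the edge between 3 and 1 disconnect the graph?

Yes

Removing 3 - 1 leaves no path between 3 and 1: the component count goes from 1 to 2. So it is a bridge.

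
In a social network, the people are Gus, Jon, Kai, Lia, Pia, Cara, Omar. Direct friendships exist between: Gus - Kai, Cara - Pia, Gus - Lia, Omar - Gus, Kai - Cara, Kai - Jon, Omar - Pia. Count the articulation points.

Removing Gus increases the component count from 1 to 2, so Gus is a cut vertex.
Removing Kai increases the component count from 1 to 2, so Kai is a cut vertex.
By contrast removing Lia leaves 1 component; it is not a cut vertex. No other vertex is a cut vertex either.

2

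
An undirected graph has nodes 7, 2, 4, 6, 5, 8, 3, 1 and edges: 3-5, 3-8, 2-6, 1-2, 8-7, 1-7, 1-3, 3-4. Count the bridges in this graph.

The edges on the cycle 1-3-8-7-1 are not bridges since each lies on that cycle.
But removing 3-4 disconnects 3 from 4; removing 3-5 disconnects 3 from 5; removing 1-2 disconnects 1 from 2; removing 2-6 disconnects 2 from 6 — these are bridges.
That makes 4 bridges.

4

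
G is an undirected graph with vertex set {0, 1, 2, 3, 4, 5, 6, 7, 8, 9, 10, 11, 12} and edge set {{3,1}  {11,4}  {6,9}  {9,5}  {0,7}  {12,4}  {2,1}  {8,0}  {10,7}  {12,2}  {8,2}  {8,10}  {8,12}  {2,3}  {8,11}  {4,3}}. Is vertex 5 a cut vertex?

Deleting 5 leaves 2 components (was 2), so 5 is not a cut vertex.

No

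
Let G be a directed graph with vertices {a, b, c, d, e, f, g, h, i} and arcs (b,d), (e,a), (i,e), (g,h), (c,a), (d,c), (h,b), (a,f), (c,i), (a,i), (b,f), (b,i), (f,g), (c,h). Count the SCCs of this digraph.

1

{a, b, c, d, e, f, g, h, i} are all mutually reachable — one SCC of size 9.
That gives 1 strongly connected component.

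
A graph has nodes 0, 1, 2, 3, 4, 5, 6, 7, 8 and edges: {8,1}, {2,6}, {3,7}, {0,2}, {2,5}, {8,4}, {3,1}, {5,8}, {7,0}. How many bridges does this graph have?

The edges on the cycle 3-7-0-2-5-8-1-3 are not bridges since each lies on that cycle.
But removing 4–8 disconnects 4 from 8; removing 2–6 disconnects 2 from 6 — these are bridges.
That makes 2 bridges.

2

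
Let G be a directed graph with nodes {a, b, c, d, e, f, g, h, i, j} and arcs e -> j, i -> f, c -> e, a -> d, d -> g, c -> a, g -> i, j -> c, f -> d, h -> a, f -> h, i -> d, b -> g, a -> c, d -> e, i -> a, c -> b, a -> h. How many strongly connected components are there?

{a, b, c, d, e, f, g, h, i, j} are all mutually reachable — one SCC of size 10.
That gives 1 strongly connected component.

1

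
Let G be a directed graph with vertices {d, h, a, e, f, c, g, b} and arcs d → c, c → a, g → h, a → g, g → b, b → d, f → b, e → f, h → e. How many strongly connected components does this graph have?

1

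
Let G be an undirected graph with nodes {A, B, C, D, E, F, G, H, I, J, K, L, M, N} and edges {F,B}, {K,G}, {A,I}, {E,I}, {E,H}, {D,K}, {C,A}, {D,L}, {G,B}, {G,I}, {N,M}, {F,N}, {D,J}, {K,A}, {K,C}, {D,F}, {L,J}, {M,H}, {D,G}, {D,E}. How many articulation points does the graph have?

Removing D increases the component count from 1 to 2, so D is a cut vertex.
By contrast removing K leaves 1 component; it is not a cut vertex. No other vertex is a cut vertex either.

1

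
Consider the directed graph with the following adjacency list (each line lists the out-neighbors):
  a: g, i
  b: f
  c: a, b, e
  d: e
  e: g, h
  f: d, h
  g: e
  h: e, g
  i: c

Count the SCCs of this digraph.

5

{a, c, i} are all mutually reachable — one SCC of size 3.
{e, g, h} are all mutually reachable — one SCC of size 3.
{f} is an SCC by itself.
{d} is an SCC by itself.
{b} is an SCC by itself.
That gives 5 strongly connected components.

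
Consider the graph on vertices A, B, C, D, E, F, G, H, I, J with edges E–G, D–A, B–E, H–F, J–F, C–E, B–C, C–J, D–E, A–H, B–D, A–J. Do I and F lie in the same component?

The component containing I is {I}, and F is not in it.

No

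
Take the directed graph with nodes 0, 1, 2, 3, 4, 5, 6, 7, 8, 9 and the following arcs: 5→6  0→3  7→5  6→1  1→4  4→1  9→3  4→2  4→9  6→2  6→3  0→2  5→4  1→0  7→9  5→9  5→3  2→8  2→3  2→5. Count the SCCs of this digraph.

{0, 1, 2, 4, 5, 6} are all mutually reachable — one SCC of size 6.
{3} is an SCC by itself.
{7} is an SCC by itself.
{9} is an SCC by itself.
{8} is an SCC by itself.
That gives 5 strongly connected components.

5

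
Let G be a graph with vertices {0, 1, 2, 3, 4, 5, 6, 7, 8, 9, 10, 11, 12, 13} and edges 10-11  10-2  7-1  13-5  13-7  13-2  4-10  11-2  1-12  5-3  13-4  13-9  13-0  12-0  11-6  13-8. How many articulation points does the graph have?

Removing 5 increases the component count from 1 to 2, so 5 is a cut vertex.
Removing 11 increases the component count from 1 to 2, so 11 is a cut vertex.
Removing 13 increases the component count from 1 to 5, so 13 is a cut vertex.
By contrast removing 9 leaves 1 component; it is not a cut vertex. No other vertex is a cut vertex either.

3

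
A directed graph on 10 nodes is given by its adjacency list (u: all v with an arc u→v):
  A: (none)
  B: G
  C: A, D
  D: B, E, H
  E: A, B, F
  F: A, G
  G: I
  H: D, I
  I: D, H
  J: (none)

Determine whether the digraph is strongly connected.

There is no directed path from I to C, so the graph is not strongly connected.

No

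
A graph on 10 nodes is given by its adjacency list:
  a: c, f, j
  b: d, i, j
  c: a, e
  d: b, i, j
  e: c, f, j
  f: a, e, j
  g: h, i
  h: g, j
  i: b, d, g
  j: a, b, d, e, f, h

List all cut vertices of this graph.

Removing j increases the component count from 1 to 2, so j is a cut vertex.
By contrast removing f leaves 1 component; it is not a cut vertex. No other vertex is a cut vertex either.

j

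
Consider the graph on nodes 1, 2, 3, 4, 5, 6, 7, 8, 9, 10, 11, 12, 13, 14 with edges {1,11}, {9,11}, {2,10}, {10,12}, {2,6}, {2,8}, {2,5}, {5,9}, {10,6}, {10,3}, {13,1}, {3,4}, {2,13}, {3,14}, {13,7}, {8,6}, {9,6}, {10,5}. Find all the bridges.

The edges on the cycle 2-10-5-9-11-1-13-2 are not bridges since each lies on that cycle.
But removing 3–14 disconnects 3 from 14; removing 12–10 disconnects 12 from 10; removing 7–13 disconnects 7 from 13; removing 3–10 disconnects 3 from 10 — these are bridges.
In total 5 edges are bridges.

10-12, 10-3, 13-7, 14-3, 3-4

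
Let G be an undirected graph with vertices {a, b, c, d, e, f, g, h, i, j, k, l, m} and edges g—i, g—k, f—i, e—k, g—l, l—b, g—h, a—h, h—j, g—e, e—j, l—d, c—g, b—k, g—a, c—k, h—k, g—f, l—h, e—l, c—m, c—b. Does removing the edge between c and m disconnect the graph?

Yes

Removing c—m leaves no path between c and m: the component count goes from 1 to 2. So it is a bridge.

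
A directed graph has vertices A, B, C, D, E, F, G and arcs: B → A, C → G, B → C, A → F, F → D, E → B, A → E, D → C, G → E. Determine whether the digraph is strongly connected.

Yes

From C we can reach every vertex (A, B, C, D, E, F, G), and every vertex can reach C (A, B, C, D, E, F, G). So the whole graph is one strongly connected component.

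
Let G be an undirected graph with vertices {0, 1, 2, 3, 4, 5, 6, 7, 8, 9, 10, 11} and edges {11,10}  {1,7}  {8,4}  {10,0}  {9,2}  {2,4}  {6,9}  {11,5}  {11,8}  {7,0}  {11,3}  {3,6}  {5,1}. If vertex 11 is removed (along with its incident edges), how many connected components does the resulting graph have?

With 11 gone, the remaining components are: {0, 1, 5, 7, 10}; {2, 3, 4, 6, 8, 9}.
That is 2 components.

2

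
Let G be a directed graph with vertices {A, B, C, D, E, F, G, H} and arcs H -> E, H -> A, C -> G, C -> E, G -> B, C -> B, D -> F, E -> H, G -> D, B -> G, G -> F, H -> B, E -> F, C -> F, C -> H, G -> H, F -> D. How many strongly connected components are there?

{B, E, G, H} are all mutually reachable — one SCC of size 4.
{D, F} are all mutually reachable — one SCC of size 2.
{A} is an SCC by itself.
{C} is an SCC by itself.
That gives 4 strongly connected components.

4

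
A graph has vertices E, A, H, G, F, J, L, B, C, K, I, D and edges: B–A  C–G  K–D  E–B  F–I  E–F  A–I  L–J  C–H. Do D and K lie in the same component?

Yes

From D we can reach D, K, which includes K.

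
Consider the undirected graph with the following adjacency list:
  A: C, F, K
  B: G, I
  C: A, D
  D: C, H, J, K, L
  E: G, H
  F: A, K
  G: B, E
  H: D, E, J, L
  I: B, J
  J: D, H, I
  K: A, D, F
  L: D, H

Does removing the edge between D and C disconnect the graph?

No

After removing D-C, the path D-K-A-C still connects them, so the edge is not a bridge.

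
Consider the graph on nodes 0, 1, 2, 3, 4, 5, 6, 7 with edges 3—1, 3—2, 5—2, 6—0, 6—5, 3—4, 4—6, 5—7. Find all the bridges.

The edges on the cycle 3-4-6-5-2-3 are not bridges since each lies on that cycle.
But removing 6—0 disconnects 6 from 0; removing 5—7 disconnects 5 from 7; removing 3—1 disconnects 3 from 1 — these are bridges.

0-6, 1-3, 5-7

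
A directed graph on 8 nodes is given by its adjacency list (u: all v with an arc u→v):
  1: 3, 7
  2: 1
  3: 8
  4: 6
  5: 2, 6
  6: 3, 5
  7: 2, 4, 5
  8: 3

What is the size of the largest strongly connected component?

{1, 2, 4, 5, 6, 7} are all mutually reachable — one SCC of size 6.
{3, 8} are all mutually reachable — one SCC of size 2.
The largest has 6 vertices.

6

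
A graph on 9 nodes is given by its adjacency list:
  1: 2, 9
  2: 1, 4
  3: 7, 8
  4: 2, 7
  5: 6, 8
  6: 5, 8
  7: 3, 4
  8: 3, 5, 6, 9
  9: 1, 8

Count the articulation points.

Removing 8 increases the component count from 1 to 2, so 8 is a cut vertex.
By contrast removing 1 leaves 1 component; it is not a cut vertex. No other vertex is a cut vertex either.

1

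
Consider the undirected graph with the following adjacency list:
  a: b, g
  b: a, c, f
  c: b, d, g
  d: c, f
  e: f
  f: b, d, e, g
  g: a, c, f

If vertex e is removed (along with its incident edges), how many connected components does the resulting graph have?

1

With e gone, the remaining components are: {a, b, c, d, f, g}.
That is 1 component.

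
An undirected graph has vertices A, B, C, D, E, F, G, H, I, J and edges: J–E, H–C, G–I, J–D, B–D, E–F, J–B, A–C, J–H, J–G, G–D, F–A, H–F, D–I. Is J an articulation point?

Yes

Deleting J raises the number of components from 1 to 2, so J is a cut vertex.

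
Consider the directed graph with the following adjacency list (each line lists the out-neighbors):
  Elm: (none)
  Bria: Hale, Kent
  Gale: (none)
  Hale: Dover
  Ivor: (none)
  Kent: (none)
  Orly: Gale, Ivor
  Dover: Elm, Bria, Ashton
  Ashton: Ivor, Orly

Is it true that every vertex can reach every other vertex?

No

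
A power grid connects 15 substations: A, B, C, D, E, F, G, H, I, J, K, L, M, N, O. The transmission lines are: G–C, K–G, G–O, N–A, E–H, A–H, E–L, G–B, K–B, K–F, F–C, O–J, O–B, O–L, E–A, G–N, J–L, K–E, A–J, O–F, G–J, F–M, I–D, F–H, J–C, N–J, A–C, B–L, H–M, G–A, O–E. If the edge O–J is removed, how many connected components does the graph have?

2

O and J are still connected via O-G-J, so the component count stays at 2.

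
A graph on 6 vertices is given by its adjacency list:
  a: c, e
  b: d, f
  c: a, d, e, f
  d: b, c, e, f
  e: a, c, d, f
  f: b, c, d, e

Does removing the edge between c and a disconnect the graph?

After removing c-a, the path c-e-a still connects them, so the edge is not a bridge.

No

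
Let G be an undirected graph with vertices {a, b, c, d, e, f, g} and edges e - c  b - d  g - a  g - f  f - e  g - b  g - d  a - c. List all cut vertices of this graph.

Removing g increases the component count from 1 to 2, so g is a cut vertex.
By contrast removing e leaves 1 component; it is not a cut vertex. No other vertex is a cut vertex either.

g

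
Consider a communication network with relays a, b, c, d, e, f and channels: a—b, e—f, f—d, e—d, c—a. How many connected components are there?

Starting from a we can reach a, b, c. That is one component of size 3.
Starting from d we can reach d, e, f. That is one component of size 3.
Total: 2 components.

2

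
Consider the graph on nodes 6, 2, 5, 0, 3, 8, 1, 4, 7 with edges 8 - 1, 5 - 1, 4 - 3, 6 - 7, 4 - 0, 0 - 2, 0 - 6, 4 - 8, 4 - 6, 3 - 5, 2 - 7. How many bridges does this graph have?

0

The edges on the cycle 4-0-2-7-6-4 are not bridges since each lies on that cycle.
Every edge lies on some cycle, so there are no bridges.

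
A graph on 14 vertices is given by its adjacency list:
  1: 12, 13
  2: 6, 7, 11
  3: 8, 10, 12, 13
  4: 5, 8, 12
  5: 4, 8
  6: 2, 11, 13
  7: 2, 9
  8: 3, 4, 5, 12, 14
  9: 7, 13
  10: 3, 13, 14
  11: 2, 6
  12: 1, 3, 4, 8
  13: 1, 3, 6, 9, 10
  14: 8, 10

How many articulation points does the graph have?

Removing 13 increases the component count from 1 to 2, so 13 is a cut vertex.
By contrast removing 5 leaves 1 component; it is not a cut vertex. No other vertex is a cut vertex either.

1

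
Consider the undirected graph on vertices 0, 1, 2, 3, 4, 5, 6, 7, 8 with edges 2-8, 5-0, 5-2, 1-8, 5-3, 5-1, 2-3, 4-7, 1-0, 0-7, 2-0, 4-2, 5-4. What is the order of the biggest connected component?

8

6 is isolated — a component by itself.
Starting from 0 we can reach 0, 1, 2, 3, 4, 5, 7, 8. That is one component of size 8.
The largest has 8 vertices.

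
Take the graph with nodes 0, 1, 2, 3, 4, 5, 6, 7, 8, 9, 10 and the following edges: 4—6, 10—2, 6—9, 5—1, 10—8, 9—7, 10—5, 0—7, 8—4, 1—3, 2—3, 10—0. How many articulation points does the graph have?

1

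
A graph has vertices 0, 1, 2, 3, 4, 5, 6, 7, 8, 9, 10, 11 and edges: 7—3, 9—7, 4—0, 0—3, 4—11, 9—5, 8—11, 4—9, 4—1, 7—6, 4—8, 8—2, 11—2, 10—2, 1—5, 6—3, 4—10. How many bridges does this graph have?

0

The edges on the cycle 4-10-2-11-4 are not bridges since each lies on that cycle.
Every edge lies on some cycle, so there are no bridges.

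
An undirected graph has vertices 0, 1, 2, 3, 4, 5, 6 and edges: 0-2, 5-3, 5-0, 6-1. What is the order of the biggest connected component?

4

4 is isolated — a component by itself.
Starting from 1 we can reach 1, 6. That is one component of size 2.
Starting from 0 we can reach 0, 2, 3, 5. That is one component of size 4.
The largest has 4 vertices.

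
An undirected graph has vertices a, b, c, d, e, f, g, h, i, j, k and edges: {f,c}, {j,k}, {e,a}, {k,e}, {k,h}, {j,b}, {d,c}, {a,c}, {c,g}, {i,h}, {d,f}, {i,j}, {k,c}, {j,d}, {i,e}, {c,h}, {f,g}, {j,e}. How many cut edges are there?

The edges on the cycle j-d-f-g-c-k-j are not bridges since each lies on that cycle.
But removing j—b disconnects j from b — this is a bridge.

1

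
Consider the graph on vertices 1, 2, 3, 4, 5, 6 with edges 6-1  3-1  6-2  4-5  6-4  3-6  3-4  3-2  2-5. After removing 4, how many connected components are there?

With 4 gone, the remaining components are: {1, 2, 3, 5, 6}.
That is 1 component.

1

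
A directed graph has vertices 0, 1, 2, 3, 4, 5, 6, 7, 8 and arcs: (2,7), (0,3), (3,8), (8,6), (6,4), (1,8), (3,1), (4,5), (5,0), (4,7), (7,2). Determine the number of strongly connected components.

2

{0, 1, 3, 4, 5, 6, 8} are all mutually reachable — one SCC of size 7.
{2, 7} are all mutually reachable — one SCC of size 2.
That gives 2 strongly connected components.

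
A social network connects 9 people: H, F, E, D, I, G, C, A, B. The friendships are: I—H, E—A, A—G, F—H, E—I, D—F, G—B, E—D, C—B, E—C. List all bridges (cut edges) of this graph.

The edges on the cycle E-A-G-B-C-E are not bridges since each lies on that cycle.
Every edge lies on some cycle, so there are no bridges.

none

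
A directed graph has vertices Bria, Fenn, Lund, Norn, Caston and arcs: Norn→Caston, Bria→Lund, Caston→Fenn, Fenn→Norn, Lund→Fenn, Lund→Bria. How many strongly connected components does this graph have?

2

{Fenn, Norn, Caston} are all mutually reachable — one SCC of size 3.
{Bria, Lund} are all mutually reachable — one SCC of size 2.
That gives 2 strongly connected components.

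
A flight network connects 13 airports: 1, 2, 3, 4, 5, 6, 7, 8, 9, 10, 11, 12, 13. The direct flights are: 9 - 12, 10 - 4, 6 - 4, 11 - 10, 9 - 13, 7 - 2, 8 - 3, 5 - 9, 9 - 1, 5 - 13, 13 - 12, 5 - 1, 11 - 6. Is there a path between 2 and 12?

No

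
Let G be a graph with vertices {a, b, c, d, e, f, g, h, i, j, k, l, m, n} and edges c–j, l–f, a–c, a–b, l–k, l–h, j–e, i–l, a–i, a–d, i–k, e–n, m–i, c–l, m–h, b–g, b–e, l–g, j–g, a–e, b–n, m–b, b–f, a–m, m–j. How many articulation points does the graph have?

Removing a increases the component count from 1 to 2, so a is a cut vertex.
By contrast removing f leaves 1 component; it is not a cut vertex. No other vertex is a cut vertex either.

1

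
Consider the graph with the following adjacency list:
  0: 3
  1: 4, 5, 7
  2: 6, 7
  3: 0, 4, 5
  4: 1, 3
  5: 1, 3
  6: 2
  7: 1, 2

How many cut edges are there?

The edges on the cycle 1-4-3-5-1 are not bridges since each lies on that cycle.
But removing 2-6 disconnects 2 from 6; removing 1-7 disconnects 1 from 7; removing 0-3 disconnects 0 from 3; removing 7-2 disconnects 7 from 2 — these are bridges.
That makes 4 bridges.

4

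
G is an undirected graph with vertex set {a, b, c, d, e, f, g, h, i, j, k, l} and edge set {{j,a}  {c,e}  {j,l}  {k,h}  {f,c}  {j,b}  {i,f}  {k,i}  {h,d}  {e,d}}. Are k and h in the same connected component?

From k we can reach c, d, e, f, h, i, k, which includes h.

Yes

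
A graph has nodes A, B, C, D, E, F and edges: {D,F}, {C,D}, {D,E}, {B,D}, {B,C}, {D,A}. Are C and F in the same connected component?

Yes

From C we can reach A, B, C, D, E, F, which includes F.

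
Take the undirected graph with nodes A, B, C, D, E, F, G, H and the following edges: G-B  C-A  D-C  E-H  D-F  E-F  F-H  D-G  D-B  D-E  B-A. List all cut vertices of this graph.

Removing D increases the component count from 1 to 2, so D is a cut vertex.
By contrast removing C leaves 1 component; it is not a cut vertex. No other vertex is a cut vertex either.

D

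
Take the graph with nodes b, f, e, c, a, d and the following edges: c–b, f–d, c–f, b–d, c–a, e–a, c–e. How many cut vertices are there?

Removing c increases the component count from 1 to 2, so c is a cut vertex.
By contrast removing e leaves 1 component; it is not a cut vertex. No other vertex is a cut vertex either.

1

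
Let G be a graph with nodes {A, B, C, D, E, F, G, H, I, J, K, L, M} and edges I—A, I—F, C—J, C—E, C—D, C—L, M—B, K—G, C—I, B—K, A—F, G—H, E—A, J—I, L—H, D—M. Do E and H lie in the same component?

From E we can reach A, B, C, D, E, F, G, H, I, J, K, L, M, which includes H.

Yes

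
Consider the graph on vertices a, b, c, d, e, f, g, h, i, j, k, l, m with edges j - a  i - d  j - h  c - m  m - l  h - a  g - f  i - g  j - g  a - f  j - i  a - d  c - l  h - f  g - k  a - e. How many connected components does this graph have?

b is isolated — a component by itself.
Starting from c we can reach c, l, m. That is one component of size 3.
Starting from a we can reach a, d, e, f, g, h, i, j, k. That is one component of size 9.
Total: 3 components.

3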